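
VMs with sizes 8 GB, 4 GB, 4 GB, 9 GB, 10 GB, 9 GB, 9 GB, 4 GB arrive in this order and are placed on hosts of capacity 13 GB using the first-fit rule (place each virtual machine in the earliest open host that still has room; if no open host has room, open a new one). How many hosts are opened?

  8 → host 1 (new)  [load 8/13]
  4 → host 1  [load 12/13]
  4 → host 2 (new)  [load 4/13]
  9 → host 2  [load 13/13]
  10 → host 3 (new)  [load 10/13]
  9 → host 4 (new)  [load 9/13]
  9 → host 5 (new)  [load 9/13]
  4 → host 4  [load 13/13]
5 hosts opened.

5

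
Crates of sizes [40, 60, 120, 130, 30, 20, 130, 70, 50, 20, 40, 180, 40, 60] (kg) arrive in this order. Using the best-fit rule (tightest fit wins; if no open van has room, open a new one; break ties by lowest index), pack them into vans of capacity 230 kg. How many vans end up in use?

  40 → van 1 (new)  [load 40/230]
  60 → van 1  [load 100/230]
  120 → van 1  [load 220/230]
  130 → van 2 (new)  [load 130/230]
  30 → van 2  [load 160/230]
  20 → van 2  [load 180/230]
  130 → van 3 (new)  [load 130/230]
  70 → van 3  [load 200/230]
  50 → van 2  [load 230/230]
  20 → van 3  [load 220/230]
  40 → van 4 (new)  [load 40/230]
  180 → van 4  [load 220/230]
  40 → van 5 (new)  [load 40/230]
  60 → van 5  [load 100/230]
5 vans opened.

5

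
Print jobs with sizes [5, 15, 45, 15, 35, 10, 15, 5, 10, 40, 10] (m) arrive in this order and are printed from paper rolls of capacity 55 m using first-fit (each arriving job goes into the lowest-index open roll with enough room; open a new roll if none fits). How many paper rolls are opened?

4

  5 → roll 1 (new)  [load 5/55]
  15 → roll 1  [load 20/55]
  45 → roll 2 (new)  [load 45/55]
  15 → roll 1  [load 35/55]
  35 → roll 3 (new)  [load 35/55]
  10 → roll 1  [load 45/55]
  15 → roll 3  [load 50/55]
  5 → roll 1  [load 50/55]
  10 → roll 2  [load 55/55]
  40 → roll 4 (new)  [load 40/55]
  10 → roll 4  [load 50/55]
4 paper rolls opened.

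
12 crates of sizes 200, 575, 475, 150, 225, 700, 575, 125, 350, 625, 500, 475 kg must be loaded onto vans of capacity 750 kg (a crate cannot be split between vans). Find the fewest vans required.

Total = 700 + 625 + 575 + 575 + 500 + 475 + 475 + 350 + 225 + 200 + 150 + 125 = 4975 kg.
Lower bound: ⌈4975/750⌉ = 7 vans.
A packing using 8 vans:
  van 1: 700 = 700
  van 2: 625 + 125 = 750
  van 3: 575 + 150 = 725
  van 4: 575 = 575
  van 5: 500 + 225 = 725
  van 6: 475 + 200 = 675
  van 7: 475 = 475
  van 8: 350 = 350
No arrangement into 7 vans stays within capacity, so 8 is optimal.

8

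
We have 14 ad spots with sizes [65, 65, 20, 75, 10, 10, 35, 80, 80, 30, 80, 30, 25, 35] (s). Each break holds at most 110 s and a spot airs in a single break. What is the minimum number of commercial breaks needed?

Total = 80 + 80 + 80 + 75 + 65 + 65 + 35 + 35 + 30 + 30 + 25 + 20 + 10 + 10 = 640 s.
Lower bound: ⌈640/110⌉ = 6 commercial breaks.
A packing using 6 commercial breaks:
  break 1: 80 + 30 = 110
  break 2: 80 + 30 = 110
  break 3: 80 + 25 = 105
  break 4: 75 + 35 = 110
  break 5: 65 + 35 + 10 = 110
  break 6: 65 + 20 + 10 = 95
This matches the lower bound, so 6 is optimal.

6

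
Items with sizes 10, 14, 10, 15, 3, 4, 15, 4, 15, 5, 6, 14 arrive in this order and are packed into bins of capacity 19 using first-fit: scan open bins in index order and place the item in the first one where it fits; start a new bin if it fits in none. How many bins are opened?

8

  10 → bin 1 (new)  [load 10/19]
  14 → bin 2 (new)  [load 14/19]
  10 → bin 3 (new)  [load 10/19]
  15 → bin 4 (new)  [load 15/19]
  3 → bin 1  [load 13/19]
  4 → bin 1  [load 17/19]
  15 → bin 5 (new)  [load 15/19]
  4 → bin 2  [load 18/19]
  15 → bin 6 (new)  [load 15/19]
  5 → bin 3  [load 15/19]
  6 → bin 7 (new)  [load 6/19]
  14 → bin 8 (new)  [load 14/19]
8 bins opened.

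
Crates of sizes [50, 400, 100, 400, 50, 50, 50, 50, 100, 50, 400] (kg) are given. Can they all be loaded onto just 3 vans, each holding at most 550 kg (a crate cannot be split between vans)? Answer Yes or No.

No

Total = 1700 kg; ⌈1700/550⌉ = 4.
At least 4 vans are required, but only 3 are allowed.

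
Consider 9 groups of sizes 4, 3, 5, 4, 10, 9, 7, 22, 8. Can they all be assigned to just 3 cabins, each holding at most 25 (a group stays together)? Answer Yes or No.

A valid assignment using 3 cabins:
  cabin 1: 22 + 3 = 25
  cabin 2: 10 + 9 + 5 = 24
  cabin 3: 8 + 7 + 4 + 4 = 23
Every load is within 25, so 3 cabins suffice.

Yes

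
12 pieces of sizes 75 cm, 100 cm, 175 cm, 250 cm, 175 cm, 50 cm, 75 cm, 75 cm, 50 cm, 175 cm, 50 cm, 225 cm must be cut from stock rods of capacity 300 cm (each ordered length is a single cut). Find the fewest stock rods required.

5

Total = 250 + 225 + 175 + 175 + 175 + 100 + 75 + 75 + 75 + 50 + 50 + 50 = 1475 cm.
Lower bound: ⌈1475/300⌉ = 5 stock rods.
A packing using 5 stock rods:
  stock rod 1: 250 + 50 = 300
  stock rod 2: 225 + 75 = 300
  stock rod 3: 175 + 100 = 275
  stock rod 4: 175 + 75 + 50 = 300
  stock rod 5: 175 + 75 + 50 = 300
This matches the lower bound, so 5 is optimal.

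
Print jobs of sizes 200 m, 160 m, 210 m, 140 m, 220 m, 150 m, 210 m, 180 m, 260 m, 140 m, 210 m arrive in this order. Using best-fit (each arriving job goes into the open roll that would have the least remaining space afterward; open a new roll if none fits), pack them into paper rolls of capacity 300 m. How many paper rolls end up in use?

  200 → roll 1 (new)  [load 200/300]
  160 → roll 2 (new)  [load 160/300]
  210 → roll 3 (new)  [load 210/300]
  140 → roll 2  [load 300/300]
  220 → roll 4 (new)  [load 220/300]
  150 → roll 5 (new)  [load 150/300]
  210 → roll 6 (new)  [load 210/300]
  180 → roll 7 (new)  [load 180/300]
  260 → roll 8 (new)  [load 260/300]
  140 → roll 5  [load 290/300]
  210 → roll 9 (new)  [load 210/300]
9 paper rolls opened.

9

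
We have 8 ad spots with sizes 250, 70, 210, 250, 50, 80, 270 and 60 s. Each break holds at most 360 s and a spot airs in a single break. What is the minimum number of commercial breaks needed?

Total = 270 + 250 + 250 + 210 + 80 + 70 + 60 + 50 = 1240 s.
Lower bound: ⌈1240/360⌉ = 4 commercial breaks.
A packing using 4 commercial breaks:
  break 1: 270 + 80 = 350
  break 2: 250 + 70 = 320
  break 3: 250 + 60 + 50 = 360
  break 4: 210 = 210
This matches the lower bound, so 4 is optimal.

4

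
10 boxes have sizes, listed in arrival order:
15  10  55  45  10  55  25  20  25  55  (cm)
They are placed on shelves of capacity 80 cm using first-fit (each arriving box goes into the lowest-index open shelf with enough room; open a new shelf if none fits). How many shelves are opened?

  15 → shelf 1 (new)  [load 15/80]
  10 → shelf 1  [load 25/80]
  55 → shelf 1  [load 80/80]
  45 → shelf 2 (new)  [load 45/80]
  10 → shelf 2  [load 55/80]
  55 → shelf 3 (new)  [load 55/80]
  25 → shelf 2  [load 80/80]
  20 → shelf 3  [load 75/80]
  25 → shelf 4 (new)  [load 25/80]
  55 → shelf 4  [load 80/80]
4 shelves opened.

4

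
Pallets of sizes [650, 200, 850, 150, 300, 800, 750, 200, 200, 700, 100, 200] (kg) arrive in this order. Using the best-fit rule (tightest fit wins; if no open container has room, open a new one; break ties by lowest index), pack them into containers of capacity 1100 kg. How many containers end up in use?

  650 → container 1 (new)  [load 650/1100]
  200 → container 1  [load 850/1100]
  850 → container 2 (new)  [load 850/1100]
  150 → container 1  [load 1000/1100]
  300 → container 3 (new)  [load 300/1100]
  800 → container 3  [load 1100/1100]
  750 → container 4 (new)  [load 750/1100]
  200 → container 2  [load 1050/1100]
  200 → container 4  [load 950/1100]
  700 → container 5 (new)  [load 700/1100]
  100 → container 1  [load 1100/1100]
  200 → container 5  [load 900/1100]
5 containers opened.

5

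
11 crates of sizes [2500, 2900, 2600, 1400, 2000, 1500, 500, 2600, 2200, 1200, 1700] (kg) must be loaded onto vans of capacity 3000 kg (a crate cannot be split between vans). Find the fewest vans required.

8

Total = 2900 + 2600 + 2600 + 2500 + 2200 + 2000 + 1700 + 1500 + 1400 + 1200 + 500 = 21100 kg.
Lower bound: ⌈21100/3000⌉ = 8 vans.
A packing using 8 vans:
  van 1: 2900 = 2900
  van 2: 2600 = 2600
  van 3: 2600 = 2600
  van 4: 2500 + 500 = 3000
  van 5: 2200 = 2200
  van 6: 2000 = 2000
  van 7: 1700 + 1200 = 2900
  van 8: 1500 + 1400 = 2900
This matches the lower bound, so 8 is optimal.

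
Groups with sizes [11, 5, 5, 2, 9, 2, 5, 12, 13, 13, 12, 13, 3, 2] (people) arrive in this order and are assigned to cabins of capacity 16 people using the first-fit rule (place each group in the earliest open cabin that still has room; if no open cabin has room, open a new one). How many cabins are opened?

8

  11 → cabin 1 (new)  [load 11/16]
  5 → cabin 1  [load 16/16]
  5 → cabin 2 (new)  [load 5/16]
  2 → cabin 2  [load 7/16]
  9 → cabin 2  [load 16/16]
  2 → cabin 3 (new)  [load 2/16]
  5 → cabin 3  [load 7/16]
  12 → cabin 4 (new)  [load 12/16]
  13 → cabin 5 (new)  [load 13/16]
  13 → cabin 6 (new)  [load 13/16]
  12 → cabin 7 (new)  [load 12/16]
  13 → cabin 8 (new)  [load 13/16]
  3 → cabin 3  [load 10/16]
  2 → cabin 3  [load 12/16]
8 cabins opened.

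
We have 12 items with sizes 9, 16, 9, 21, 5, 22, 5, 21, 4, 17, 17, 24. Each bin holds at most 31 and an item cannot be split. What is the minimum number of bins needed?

7

Total = 24 + 22 + 21 + 21 + 17 + 17 + 16 + 9 + 9 + 5 + 5 + 4 = 170.
Lower bound: ⌈170/31⌉ = 6 bins.
Also, 7 items each exceed 31/2, and no two of those can share a bin, so at least 7 bins are needed.
A packing using 7 bins:
  bin 1: 24 + 5 = 29
  bin 2: 22 + 9 = 31
  bin 3: 21 + 9 = 30
  bin 4: 21 + 5 + 4 = 30
  bin 5: 17 = 17
  bin 6: 17 = 17
  bin 7: 16 = 16
This matches the lower bound, so 7 is optimal.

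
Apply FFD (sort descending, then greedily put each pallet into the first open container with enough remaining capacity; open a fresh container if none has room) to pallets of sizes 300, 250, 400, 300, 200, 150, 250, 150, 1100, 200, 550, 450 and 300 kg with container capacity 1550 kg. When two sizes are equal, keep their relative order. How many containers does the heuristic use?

3

Sorted descending: 1100, 550, 450, 400, 300, 300, 300, 250, 250, 200, 200, 150, 150.
  1100 → container 1 (new)  [load 1100/1550]
  550 → container 2 (new)  [load 550/1550]
  450 → container 1  [load 1550/1550]
  400 → container 2  [load 950/1550]
  300 → container 2  [load 1250/1550]
  300 → container 2  [load 1550/1550]
  300 → container 3 (new)  [load 300/1550]
  250 → container 3  [load 550/1550]
  250 → container 3  [load 800/1550]
  200 → container 3  [load 1000/1550]
  200 → container 3  [load 1200/1550]
  150 → container 3  [load 1350/1550]
  150 → container 3  [load 1500/1550]
3 containers opened.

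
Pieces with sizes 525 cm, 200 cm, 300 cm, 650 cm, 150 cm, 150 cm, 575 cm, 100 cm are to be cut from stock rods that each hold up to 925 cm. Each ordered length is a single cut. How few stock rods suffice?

3

Total = 650 + 575 + 525 + 300 + 200 + 150 + 150 + 100 = 2650 cm.
Lower bound: ⌈2650/925⌉ = 3 stock rods.
A packing using 3 stock rods:
  stock rod 1: 650 + 200 = 850
  stock rod 2: 575 + 300 = 875
  stock rod 3: 525 + 150 + 150 + 100 = 925
This matches the lower bound, so 3 is optimal.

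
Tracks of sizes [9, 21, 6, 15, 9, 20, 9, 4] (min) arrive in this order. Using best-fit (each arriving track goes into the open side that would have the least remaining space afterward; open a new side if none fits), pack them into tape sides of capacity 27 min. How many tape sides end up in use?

4

  9 → side 1 (new)  [load 9/27]
  21 → side 2 (new)  [load 21/27]
  6 → side 2  [load 27/27]
  15 → side 1  [load 24/27]
  9 → side 3 (new)  [load 9/27]
  20 → side 4 (new)  [load 20/27]
  9 → side 3  [load 18/27]
  4 → side 4  [load 24/27]
4 tape sides opened.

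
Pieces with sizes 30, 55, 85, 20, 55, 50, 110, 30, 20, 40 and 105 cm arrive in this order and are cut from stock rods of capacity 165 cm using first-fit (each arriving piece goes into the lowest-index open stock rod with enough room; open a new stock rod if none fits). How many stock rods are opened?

4

  30 → stock rod 1 (new)  [load 30/165]
  55 → stock rod 1  [load 85/165]
  85 → stock rod 2 (new)  [load 85/165]
  20 → stock rod 1  [load 105/165]
  55 → stock rod 1  [load 160/165]
  50 → stock rod 2  [load 135/165]
  110 → stock rod 3 (new)  [load 110/165]
  30 → stock rod 2  [load 165/165]
  20 → stock rod 3  [load 130/165]
  40 → stock rod 4 (new)  [load 40/165]
  105 → stock rod 4  [load 145/165]
4 stock rods opened.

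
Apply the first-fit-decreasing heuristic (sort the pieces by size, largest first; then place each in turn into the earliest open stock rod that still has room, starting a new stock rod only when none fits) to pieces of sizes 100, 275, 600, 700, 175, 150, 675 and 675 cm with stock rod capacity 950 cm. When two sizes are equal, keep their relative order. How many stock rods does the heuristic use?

Sorted descending: 700, 675, 675, 600, 275, 175, 150, 100.
  700 → stock rod 1 (new)  [load 700/950]
  675 → stock rod 2 (new)  [load 675/950]
  675 → stock rod 3 (new)  [load 675/950]
  600 → stock rod 4 (new)  [load 600/950]
  275 → stock rod 2  [load 950/950]
  175 → stock rod 1  [load 875/950]
  150 → stock rod 3  [load 825/950]
  100 → stock rod 3  [load 925/950]
4 stock rods opened.

4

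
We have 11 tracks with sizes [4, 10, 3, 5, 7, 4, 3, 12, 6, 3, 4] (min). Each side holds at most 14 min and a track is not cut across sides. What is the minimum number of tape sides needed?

5

Total = 12 + 10 + 7 + 6 + 5 + 4 + 4 + 4 + 3 + 3 + 3 = 61 min.
Lower bound: ⌈61/14⌉ = 5 tape sides.
A packing using 5 tape sides:
  side 1: 12 = 12
  side 2: 10 + 4 = 14
  side 3: 7 + 6 = 13
  side 4: 5 + 4 + 4 = 13
  side 5: 3 + 3 + 3 = 9
This matches the lower bound, so 5 is optimal.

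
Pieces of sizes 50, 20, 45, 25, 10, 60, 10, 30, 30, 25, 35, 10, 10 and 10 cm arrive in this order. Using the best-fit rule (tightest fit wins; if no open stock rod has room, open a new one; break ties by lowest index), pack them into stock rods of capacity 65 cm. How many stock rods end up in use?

6

  50 → stock rod 1 (new)  [load 50/65]
  20 → stock rod 2 (new)  [load 20/65]
  45 → stock rod 2  [load 65/65]
  25 → stock rod 3 (new)  [load 25/65]
  10 → stock rod 1  [load 60/65]
  60 → stock rod 4 (new)  [load 60/65]
  10 → stock rod 3  [load 35/65]
  30 → stock rod 3  [load 65/65]
  30 → stock rod 5 (new)  [load 30/65]
  25 → stock rod 5  [load 55/65]
  35 → stock rod 6 (new)  [load 35/65]
  10 → stock rod 5  [load 65/65]
  10 → stock rod 6  [load 45/65]
  10 → stock rod 6  [load 55/65]
6 stock rods opened.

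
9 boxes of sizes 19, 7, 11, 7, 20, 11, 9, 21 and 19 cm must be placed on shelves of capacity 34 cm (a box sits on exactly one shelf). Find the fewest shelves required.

4

Total = 21 + 20 + 19 + 19 + 11 + 11 + 9 + 7 + 7 = 124 cm.
Lower bound: ⌈124/34⌉ = 4 shelves.
A packing using 4 shelves:
  shelf 1: 21 + 11 = 32
  shelf 2: 20 + 11 = 31
  shelf 3: 19 + 9 = 28
  shelf 4: 19 + 7 + 7 = 33
This matches the lower bound, so 4 is optimal.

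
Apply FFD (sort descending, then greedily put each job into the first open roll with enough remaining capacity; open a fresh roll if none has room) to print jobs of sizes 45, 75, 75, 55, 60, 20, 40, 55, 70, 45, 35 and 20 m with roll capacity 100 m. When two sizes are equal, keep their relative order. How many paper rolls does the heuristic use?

Sorted descending: 75, 75, 70, 60, 55, 55, 45, 45, 40, 35, 20, 20.
  75 → roll 1 (new)  [load 75/100]
  75 → roll 2 (new)  [load 75/100]
  70 → roll 3 (new)  [load 70/100]
  60 → roll 4 (new)  [load 60/100]
  55 → roll 5 (new)  [load 55/100]
  55 → roll 6 (new)  [load 55/100]
  45 → roll 5  [load 100/100]
  45 → roll 6  [load 100/100]
  40 → roll 4  [load 100/100]
  35 → roll 7 (new)  [load 35/100]
  20 → roll 1  [load 95/100]
  20 → roll 2  [load 95/100]
7 paper rolls opened.

7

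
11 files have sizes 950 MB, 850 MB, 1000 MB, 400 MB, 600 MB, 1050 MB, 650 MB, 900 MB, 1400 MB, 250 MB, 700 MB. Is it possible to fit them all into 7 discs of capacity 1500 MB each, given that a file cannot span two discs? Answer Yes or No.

Yes

A valid assignment using 7 discs:
  disc 1: 1400 = 1400
  disc 2: 1050 + 400 = 1450
  disc 3: 1000 + 250 = 1250
  disc 4: 950 = 950
  disc 5: 900 + 600 = 1500
  disc 6: 850 + 650 = 1500
  disc 7: 700 = 700
Every load is within 1500 MB, so 7 discs suffice.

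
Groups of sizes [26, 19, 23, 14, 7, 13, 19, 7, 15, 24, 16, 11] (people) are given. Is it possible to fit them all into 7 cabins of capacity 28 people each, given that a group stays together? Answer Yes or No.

Total = 194 people; ⌈194/28⌉ = 7.
The bound of 7 does not rule out 7, but exhaustive search shows no assignment into 7 cabins of capacity 28 people exists — the minimum is 8.

No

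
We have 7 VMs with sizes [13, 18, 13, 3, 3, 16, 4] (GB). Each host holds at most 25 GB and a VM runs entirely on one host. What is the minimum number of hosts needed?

Total = 18 + 16 + 13 + 13 + 4 + 3 + 3 = 70 GB.
Lower bound: ⌈70/25⌉ = 3 hosts.
Also, 4 VMs each exceed 25/2 GB, and no two of those can share a host, so at least 4 hosts are needed.
A packing using 4 hosts:
  host 1: 18 + 4 + 3 = 25
  host 2: 16 + 3 = 19
  host 3: 13 = 13
  host 4: 13 = 13
This matches the lower bound, so 4 is optimal.

4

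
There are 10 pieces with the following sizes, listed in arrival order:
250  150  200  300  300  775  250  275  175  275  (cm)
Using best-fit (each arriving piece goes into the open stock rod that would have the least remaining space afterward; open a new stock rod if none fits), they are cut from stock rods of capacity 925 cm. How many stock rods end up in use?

  250 → stock rod 1 (new)  [load 250/925]
  150 → stock rod 1  [load 400/925]
  200 → stock rod 1  [load 600/925]
  300 → stock rod 1  [load 900/925]
  300 → stock rod 2 (new)  [load 300/925]
  775 → stock rod 3 (new)  [load 775/925]
  250 → stock rod 2  [load 550/925]
  275 → stock rod 2  [load 825/925]
  175 → stock rod 4 (new)  [load 175/925]
  275 → stock rod 4  [load 450/925]
4 stock rods opened.

4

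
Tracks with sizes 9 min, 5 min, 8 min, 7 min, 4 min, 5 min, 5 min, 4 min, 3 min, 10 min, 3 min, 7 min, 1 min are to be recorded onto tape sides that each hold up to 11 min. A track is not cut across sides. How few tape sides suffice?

7

Total = 10 + 9 + 8 + 7 + 7 + 5 + 5 + 5 + 4 + 4 + 3 + 3 + 1 = 71 min.
Lower bound: ⌈71/11⌉ = 7 tape sides.
A packing using 7 tape sides:
  side 1: 10 + 1 = 11
  side 2: 9 = 9
  side 3: 8 + 3 = 11
  side 4: 7 + 4 = 11
  side 5: 7 + 4 = 11
  side 6: 5 + 5 = 10
  side 7: 5 + 3 = 8
This matches the lower bound, so 7 is optimal.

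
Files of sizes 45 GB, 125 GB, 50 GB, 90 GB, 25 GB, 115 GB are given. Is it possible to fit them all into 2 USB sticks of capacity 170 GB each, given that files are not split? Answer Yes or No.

No

Total = 450 GB; ⌈450/170⌉ = 3.
At least 3 USB sticks are required, but only 2 are allowed.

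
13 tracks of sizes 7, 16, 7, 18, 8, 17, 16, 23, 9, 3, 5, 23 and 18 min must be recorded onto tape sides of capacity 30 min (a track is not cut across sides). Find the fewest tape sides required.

Total = 23 + 23 + 18 + 18 + 17 + 16 + 16 + 9 + 8 + 7 + 7 + 5 + 3 = 170 min.
Lower bound: ⌈170/30⌉ = 6 tape sides.
Also, 7 tracks each exceed 15 min, and no two of those can share a side, so at least 7 tape sides are needed.
A packing using 7 tape sides:
  side 1: 23 + 7 = 30
  side 2: 23 + 7 = 30
  side 3: 18 + 9 + 3 = 30
  side 4: 18 + 8 = 26
  side 5: 17 + 5 = 22
  side 6: 16 = 16
  side 7: 16 = 16
This matches the lower bound, so 7 is optimal.

7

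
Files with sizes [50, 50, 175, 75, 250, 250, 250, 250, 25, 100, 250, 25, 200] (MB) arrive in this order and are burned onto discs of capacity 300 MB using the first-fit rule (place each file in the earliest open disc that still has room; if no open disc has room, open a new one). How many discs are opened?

8

  50 → disc 1 (new)  [load 50/300]
  50 → disc 1  [load 100/300]
  175 → disc 1  [load 275/300]
  75 → disc 2 (new)  [load 75/300]
  250 → disc 3 (new)  [load 250/300]
  250 → disc 4 (new)  [load 250/300]
  250 → disc 5 (new)  [load 250/300]
  250 → disc 6 (new)  [load 250/300]
  25 → disc 1  [load 300/300]
  100 → disc 2  [load 175/300]
  250 → disc 7 (new)  [load 250/300]
  25 → disc 2  [load 200/300]
  200 → disc 8 (new)  [load 200/300]
8 discs opened.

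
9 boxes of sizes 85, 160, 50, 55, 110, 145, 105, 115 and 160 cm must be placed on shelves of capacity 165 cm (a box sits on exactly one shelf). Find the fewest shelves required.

Total = 160 + 160 + 145 + 115 + 110 + 105 + 85 + 55 + 50 = 985 cm.
Lower bound: ⌈985/165⌉ = 6 shelves.
Also, 7 boxes each exceed 165/2 cm, and no two of those can share a shelf, so at least 7 shelves are needed.
A packing using 7 shelves:
  shelf 1: 160 = 160
  shelf 2: 160 = 160
  shelf 3: 145 = 145
  shelf 4: 115 + 50 = 165
  shelf 5: 110 + 55 = 165
  shelf 6: 105 = 105
  shelf 7: 85 = 85
This matches the lower bound, so 7 is optimal.

7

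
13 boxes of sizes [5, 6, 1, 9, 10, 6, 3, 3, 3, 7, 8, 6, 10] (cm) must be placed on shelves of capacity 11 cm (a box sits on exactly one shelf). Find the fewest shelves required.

8

Total = 10 + 10 + 9 + 8 + 7 + 6 + 6 + 6 + 5 + 3 + 3 + 3 + 1 = 77 cm.
Lower bound: ⌈77/11⌉ = 7 shelves.
Also, 8 boxes each exceed 11/2 cm, and no two of those can share a shelf, so at least 8 shelves are needed.
A packing using 8 shelves:
  shelf 1: 10 + 1 = 11
  shelf 2: 10 = 10
  shelf 3: 9 = 9
  shelf 4: 8 + 3 = 11
  shelf 5: 7 + 3 = 10
  shelf 6: 6 + 5 = 11
  shelf 7: 6 + 3 = 9
  shelf 8: 6 = 6
This matches the lower bound, so 8 is optimal.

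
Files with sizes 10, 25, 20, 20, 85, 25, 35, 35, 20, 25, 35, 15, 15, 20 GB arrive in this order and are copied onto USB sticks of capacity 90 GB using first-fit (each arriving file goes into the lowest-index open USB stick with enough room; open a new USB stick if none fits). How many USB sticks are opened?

  10 → USB stick 1 (new)  [load 10/90]
  25 → USB stick 1  [load 35/90]
  20 → USB stick 1  [load 55/90]
  20 → USB stick 1  [load 75/90]
  85 → USB stick 2 (new)  [load 85/90]
  25 → USB stick 3 (new)  [load 25/90]
  35 → USB stick 3  [load 60/90]
  35 → USB stick 4 (new)  [load 35/90]
  20 → USB stick 3  [load 80/90]
  25 → USB stick 4  [load 60/90]
  35 → USB stick 5 (new)  [load 35/90]
  15 → USB stick 1  [load 90/90]
  15 → USB stick 4  [load 75/90]
  20 → USB stick 5  [load 55/90]
5 USB sticks opened.

5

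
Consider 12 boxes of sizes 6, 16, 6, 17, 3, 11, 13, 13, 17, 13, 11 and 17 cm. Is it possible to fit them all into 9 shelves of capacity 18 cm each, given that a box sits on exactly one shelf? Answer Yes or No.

Yes

A valid assignment using 9 shelves:
  shelf 1: 17 = 17
  shelf 2: 17 = 17
  shelf 3: 17 = 17
  shelf 4: 16 = 16
  shelf 5: 13 + 3 = 16
  shelf 6: 13 = 13
  shelf 7: 13 = 13
  shelf 8: 11 + 6 = 17
  shelf 9: 11 + 6 = 17
Every load is within 18 cm, so 9 shelves suffice.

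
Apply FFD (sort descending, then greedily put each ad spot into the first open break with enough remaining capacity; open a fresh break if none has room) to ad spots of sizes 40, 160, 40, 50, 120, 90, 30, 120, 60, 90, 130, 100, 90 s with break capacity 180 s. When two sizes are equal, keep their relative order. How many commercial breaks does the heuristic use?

Sorted descending: 160, 130, 120, 120, 100, 90, 90, 90, 60, 50, 40, 40, 30.
  160 → break 1 (new)  [load 160/180]
  130 → break 2 (new)  [load 130/180]
  120 → break 3 (new)  [load 120/180]
  120 → break 4 (new)  [load 120/180]
  100 → break 5 (new)  [load 100/180]
  90 → break 6 (new)  [load 90/180]
  90 → break 6  [load 180/180]
  90 → break 7 (new)  [load 90/180]
  60 → break 3  [load 180/180]
  50 → break 2  [load 180/180]
  40 → break 4  [load 160/180]
  40 → break 5  [load 140/180]
  30 → break 5  [load 170/180]
7 commercial breaks opened.

7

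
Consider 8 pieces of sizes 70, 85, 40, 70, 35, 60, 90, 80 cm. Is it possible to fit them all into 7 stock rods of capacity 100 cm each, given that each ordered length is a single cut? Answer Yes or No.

Yes

A valid assignment using 7 stock rods:
  stock rod 1: 90 = 90
  stock rod 2: 85 = 85
  stock rod 3: 80 = 80
  stock rod 4: 70 = 70
  stock rod 5: 70 = 70
  stock rod 6: 60 + 40 = 100
  stock rod 7: 35 = 35
Every load is within 100 cm, so 7 stock rods suffice.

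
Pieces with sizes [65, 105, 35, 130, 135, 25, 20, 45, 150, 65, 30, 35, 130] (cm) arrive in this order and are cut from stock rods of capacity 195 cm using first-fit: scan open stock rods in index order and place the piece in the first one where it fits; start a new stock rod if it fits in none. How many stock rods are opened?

6

  65 → stock rod 1 (new)  [load 65/195]
  105 → stock rod 1  [load 170/195]
  35 → stock rod 2 (new)  [load 35/195]
  130 → stock rod 2  [load 165/195]
  135 → stock rod 3 (new)  [load 135/195]
  25 → stock rod 1  [load 195/195]
  20 → stock rod 2  [load 185/195]
  45 → stock rod 3  [load 180/195]
  150 → stock rod 4 (new)  [load 150/195]
  65 → stock rod 5 (new)  [load 65/195]
  30 → stock rod 4  [load 180/195]
  35 → stock rod 5  [load 100/195]
  130 → stock rod 6 (new)  [load 130/195]
6 stock rods opened.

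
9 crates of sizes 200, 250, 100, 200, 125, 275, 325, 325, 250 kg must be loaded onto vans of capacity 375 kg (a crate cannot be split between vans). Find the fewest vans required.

7

Total = 325 + 325 + 275 + 250 + 250 + 200 + 200 + 125 + 100 = 2050 kg.
Lower bound: ⌈2050/375⌉ = 6 vans.
Also, 7 crates each exceed 375/2 kg, and no two of those can share a van, so at least 7 vans are needed.
A packing using 7 vans:
  van 1: 325 = 325
  van 2: 325 = 325
  van 3: 275 + 100 = 375
  van 4: 250 + 125 = 375
  van 5: 250 = 250
  van 6: 200 = 200
  van 7: 200 = 200
This matches the lower bound, so 7 is optimal.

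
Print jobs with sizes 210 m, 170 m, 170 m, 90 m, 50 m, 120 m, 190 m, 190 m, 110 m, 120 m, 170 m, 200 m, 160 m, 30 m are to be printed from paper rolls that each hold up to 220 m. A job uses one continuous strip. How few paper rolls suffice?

Total = 210 + 200 + 190 + 190 + 170 + 170 + 170 + 160 + 120 + 120 + 110 + 90 + 50 + 30 = 1980 m.
Lower bound: ⌈1980/220⌉ = 9 paper rolls.
Also, 10 print jobs each exceed 110 m, and no two of those can share a roll, so at least 10 paper rolls are needed.
A packing using 11 paper rolls:
  roll 1: 210 = 210
  roll 2: 200 = 200
  roll 3: 190 + 30 = 220
  roll 4: 190 = 190
  roll 5: 170 + 50 = 220
  roll 6: 170 = 170
  roll 7: 170 = 170
  roll 8: 160 = 160
  roll 9: 120 + 90 = 210
  roll 10: 120 = 120
  roll 11: 110 = 110
No arrangement into 10 paper rolls stays within capacity, so 11 is optimal.

11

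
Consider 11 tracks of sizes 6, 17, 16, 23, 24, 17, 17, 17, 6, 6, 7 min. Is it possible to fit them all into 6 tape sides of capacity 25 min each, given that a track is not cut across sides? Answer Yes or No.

No

Total = 156 min; ⌈156/25⌉ = 7.
At least 7 tape sides are required, but only 6 are allowed.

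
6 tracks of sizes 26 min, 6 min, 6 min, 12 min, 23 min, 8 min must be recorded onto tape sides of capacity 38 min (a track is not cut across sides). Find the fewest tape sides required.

3

Total = 26 + 23 + 12 + 8 + 6 + 6 = 81 min.
Lower bound: ⌈81/38⌉ = 3 tape sides.
A packing using 3 tape sides:
  side 1: 26 + 12 = 38
  side 2: 23 + 8 + 6 = 37
  side 3: 6 = 6
This matches the lower bound, so 3 is optimal.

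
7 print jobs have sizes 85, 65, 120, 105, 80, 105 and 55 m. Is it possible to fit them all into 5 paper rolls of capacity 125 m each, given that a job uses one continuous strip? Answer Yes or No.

Total = 615 m; ⌈615/125⌉ = 5.
6 print jobs each exceed half the capacity and cannot share a roll, forcing at least 6 paper rolls.
At least 6 paper rolls are required, but only 5 are allowed.

No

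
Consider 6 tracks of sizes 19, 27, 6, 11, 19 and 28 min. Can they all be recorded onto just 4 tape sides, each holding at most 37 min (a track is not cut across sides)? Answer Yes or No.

A valid assignment using 4 tape sides:
  side 1: 28 + 6 = 34
  side 2: 27 = 27
  side 3: 19 + 11 = 30
  side 4: 19 = 19
Every load is within 37 min, so 4 tape sides suffice.

Yes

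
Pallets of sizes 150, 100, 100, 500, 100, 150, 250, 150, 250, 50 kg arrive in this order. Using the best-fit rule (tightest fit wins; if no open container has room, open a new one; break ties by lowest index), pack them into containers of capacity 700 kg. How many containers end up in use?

3

  150 → container 1 (new)  [load 150/700]
  100 → container 1  [load 250/700]
  100 → container 1  [load 350/700]
  500 → container 2 (new)  [load 500/700]
  100 → container 2  [load 600/700]
  150 → container 1  [load 500/700]
  250 → container 3 (new)  [load 250/700]
  150 → container 1  [load 650/700]
  250 → container 3  [load 500/700]
  50 → container 1  [load 700/700]
3 containers opened.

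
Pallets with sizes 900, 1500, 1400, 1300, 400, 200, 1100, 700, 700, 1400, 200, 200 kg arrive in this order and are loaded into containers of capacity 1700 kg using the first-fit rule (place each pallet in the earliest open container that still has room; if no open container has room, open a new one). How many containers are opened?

  900 → container 1 (new)  [load 900/1700]
  1500 → container 2 (new)  [load 1500/1700]
  1400 → container 3 (new)  [load 1400/1700]
  1300 → container 4 (new)  [load 1300/1700]
  400 → container 1  [load 1300/1700]
  200 → container 1  [load 1500/1700]
  1100 → container 5 (new)  [load 1100/1700]
  700 → container 6 (new)  [load 700/1700]
  700 → container 6  [load 1400/1700]
  1400 → container 7 (new)  [load 1400/1700]
  200 → container 1  [load 1700/1700]
  200 → container 2  [load 1700/1700]
7 containers opened.

7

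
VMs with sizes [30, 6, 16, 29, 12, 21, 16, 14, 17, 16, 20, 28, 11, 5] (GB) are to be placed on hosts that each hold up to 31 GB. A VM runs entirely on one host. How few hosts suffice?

9

Total = 30 + 29 + 28 + 21 + 20 + 17 + 16 + 16 + 16 + 14 + 12 + 11 + 6 + 5 = 241 GB.
Lower bound: ⌈241/31⌉ = 8 hosts.
Also, 9 VMs each exceed 31/2 GB, and no two of those can share a host, so at least 9 hosts are needed.
A packing using 9 hosts:
  host 1: 30 = 30
  host 2: 29 = 29
  host 3: 28 = 28
  host 4: 21 + 6 = 27
  host 5: 20 + 11 = 31
  host 6: 17 + 14 = 31
  host 7: 16 + 12 = 28
  host 8: 16 + 5 = 21
  host 9: 16 = 16
This matches the lower bound, so 9 is optimal.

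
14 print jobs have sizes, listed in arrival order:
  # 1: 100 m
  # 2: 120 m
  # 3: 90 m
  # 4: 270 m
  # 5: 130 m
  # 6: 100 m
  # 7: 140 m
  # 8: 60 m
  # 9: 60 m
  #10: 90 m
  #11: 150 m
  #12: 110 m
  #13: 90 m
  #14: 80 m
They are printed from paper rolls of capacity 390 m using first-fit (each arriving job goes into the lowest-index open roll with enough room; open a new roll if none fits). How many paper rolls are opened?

5

  100 → roll 1 (new)  [load 100/390]
  120 → roll 1  [load 220/390]
  90 → roll 1  [load 310/390]
  270 → roll 2 (new)  [load 270/390]
  130 → roll 3 (new)  [load 130/390]
  100 → roll 2  [load 370/390]
  140 → roll 3  [load 270/390]
  60 → roll 1  [load 370/390]
  60 → roll 3  [load 330/390]
  90 → roll 4 (new)  [load 90/390]
  150 → roll 4  [load 240/390]
  110 → roll 4  [load 350/390]
  90 → roll 5 (new)  [load 90/390]
  80 → roll 5  [load 170/390]
5 paper rolls opened.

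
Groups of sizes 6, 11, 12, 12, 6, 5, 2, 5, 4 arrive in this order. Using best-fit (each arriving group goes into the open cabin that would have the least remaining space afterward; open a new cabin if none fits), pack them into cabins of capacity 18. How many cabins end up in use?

  6 → cabin 1 (new)  [load 6/18]
  11 → cabin 1  [load 17/18]
  12 → cabin 2 (new)  [load 12/18]
  12 → cabin 3 (new)  [load 12/18]
  6 → cabin 2  [load 18/18]
  5 → cabin 3  [load 17/18]
  2 → cabin 4 (new)  [load 2/18]
  5 → cabin 4  [load 7/18]
  4 → cabin 4  [load 11/18]
4 cabins opened.

4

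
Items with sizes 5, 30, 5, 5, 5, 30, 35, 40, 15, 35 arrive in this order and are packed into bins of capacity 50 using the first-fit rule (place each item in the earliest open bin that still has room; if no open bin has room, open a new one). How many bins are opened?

5

  5 → bin 1 (new)  [load 5/50]
  30 → bin 1  [load 35/50]
  5 → bin 1  [load 40/50]
  5 → bin 1  [load 45/50]
  5 → bin 1  [load 50/50]
  30 → bin 2 (new)  [load 30/50]
  35 → bin 3 (new)  [load 35/50]
  40 → bin 4 (new)  [load 40/50]
  15 → bin 2  [load 45/50]
  35 → bin 5 (new)  [load 35/50]
5 bins opened.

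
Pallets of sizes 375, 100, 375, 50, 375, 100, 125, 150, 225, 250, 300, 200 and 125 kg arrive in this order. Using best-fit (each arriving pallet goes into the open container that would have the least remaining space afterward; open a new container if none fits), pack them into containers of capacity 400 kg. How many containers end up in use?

8

  375 → container 1 (new)  [load 375/400]
  100 → container 2 (new)  [load 100/400]
  375 → container 3 (new)  [load 375/400]
  50 → container 2  [load 150/400]
  375 → container 4 (new)  [load 375/400]
  100 → container 2  [load 250/400]
  125 → container 2  [load 375/400]
  150 → container 5 (new)  [load 150/400]
  225 → container 5  [load 375/400]
  250 → container 6 (new)  [load 250/400]
  300 → container 7 (new)  [load 300/400]
  200 → container 8 (new)  [load 200/400]
  125 → container 6  [load 375/400]
8 containers opened.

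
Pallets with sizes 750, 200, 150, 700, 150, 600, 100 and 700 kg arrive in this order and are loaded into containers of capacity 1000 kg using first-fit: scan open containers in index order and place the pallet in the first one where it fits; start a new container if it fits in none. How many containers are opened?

  750 → container 1 (new)  [load 750/1000]
  200 → container 1  [load 950/1000]
  150 → container 2 (new)  [load 150/1000]
  700 → container 2  [load 850/1000]
  150 → container 2  [load 1000/1000]
  600 → container 3 (new)  [load 600/1000]
  100 → container 3  [load 700/1000]
  700 → container 4 (new)  [load 700/1000]
4 containers opened.

4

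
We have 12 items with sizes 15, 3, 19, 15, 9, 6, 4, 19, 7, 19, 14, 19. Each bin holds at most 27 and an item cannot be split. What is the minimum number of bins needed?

Total = 19 + 19 + 19 + 19 + 15 + 15 + 14 + 9 + 7 + 6 + 4 + 3 = 149.
Lower bound: ⌈149/27⌉ = 6 bins.
Also, 7 items each exceed 27/2, and no two of those can share a bin, so at least 7 bins are needed.
A packing using 7 bins:
  bin 1: 19 + 7 = 26
  bin 2: 19 + 6 = 25
  bin 3: 19 + 4 + 3 = 26
  bin 4: 19 = 19
  bin 5: 15 + 9 = 24
  bin 6: 15 = 15
  bin 7: 14 = 14
This matches the lower bound, so 7 is optimal.

7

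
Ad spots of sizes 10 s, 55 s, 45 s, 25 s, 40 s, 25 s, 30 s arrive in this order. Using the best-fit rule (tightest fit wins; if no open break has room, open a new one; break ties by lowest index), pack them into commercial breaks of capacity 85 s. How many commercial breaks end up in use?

  10 → break 1 (new)  [load 10/85]
  55 → break 1  [load 65/85]
  45 → break 2 (new)  [load 45/85]
  25 → break 2  [load 70/85]
  40 → break 3 (new)  [load 40/85]
  25 → break 3  [load 65/85]
  30 → break 4 (new)  [load 30/85]
4 commercial breaks opened.

4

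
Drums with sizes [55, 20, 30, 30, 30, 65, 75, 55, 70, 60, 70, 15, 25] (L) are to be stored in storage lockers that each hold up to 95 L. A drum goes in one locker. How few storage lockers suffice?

Total = 75 + 70 + 70 + 65 + 60 + 55 + 55 + 30 + 30 + 30 + 25 + 20 + 15 = 600 L.
Lower bound: ⌈600/95⌉ = 7 storage lockers.
A packing using 7 storage lockers:
  locker 1: 75 + 20 = 95
  locker 2: 70 + 25 = 95
  locker 3: 70 + 15 = 85
  locker 4: 65 + 30 = 95
  locker 5: 60 + 30 = 90
  locker 6: 55 + 30 = 85
  locker 7: 55 = 55
This matches the lower bound, so 7 is optimal.

7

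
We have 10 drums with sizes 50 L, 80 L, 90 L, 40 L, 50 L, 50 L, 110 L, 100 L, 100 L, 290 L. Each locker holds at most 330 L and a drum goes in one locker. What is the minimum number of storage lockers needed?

3

Total = 290 + 110 + 100 + 100 + 90 + 80 + 50 + 50 + 50 + 40 = 960 L.
Lower bound: ⌈960/330⌉ = 3 storage lockers.
A packing using 3 storage lockers:
  locker 1: 290 + 40 = 330
  locker 2: 110 + 100 + 100 = 310
  locker 3: 90 + 80 + 50 + 50 + 50 = 320
This matches the lower bound, so 3 is optimal.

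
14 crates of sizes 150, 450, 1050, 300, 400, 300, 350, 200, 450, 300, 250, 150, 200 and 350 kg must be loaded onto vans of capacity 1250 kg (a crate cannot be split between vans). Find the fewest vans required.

4

Total = 1050 + 450 + 450 + 400 + 350 + 350 + 300 + 300 + 300 + 250 + 200 + 200 + 150 + 150 = 4900 kg.
Lower bound: ⌈4900/1250⌉ = 4 vans.
A packing using 4 vans:
  van 1: 1050 + 200 = 1250
  van 2: 450 + 450 + 350 = 1250
  van 3: 400 + 350 + 300 + 200 = 1250
  van 4: 300 + 300 + 250 + 150 + 150 = 1150
This matches the lower bound, so 4 is optimal.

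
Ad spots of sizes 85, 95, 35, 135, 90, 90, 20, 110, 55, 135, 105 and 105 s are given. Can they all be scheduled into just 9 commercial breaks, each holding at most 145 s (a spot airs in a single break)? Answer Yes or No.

Yes

A valid assignment using 9 commercial breaks:
  break 1: 135 = 135
  break 2: 135 = 135
  break 3: 110 + 35 = 145
  break 4: 105 + 20 = 125
  break 5: 105 = 105
  break 6: 95 = 95
  break 7: 90 + 55 = 145
  break 8: 90 = 90
  break 9: 85 = 85
Every load is within 145 s, so 9 commercial breaks suffice.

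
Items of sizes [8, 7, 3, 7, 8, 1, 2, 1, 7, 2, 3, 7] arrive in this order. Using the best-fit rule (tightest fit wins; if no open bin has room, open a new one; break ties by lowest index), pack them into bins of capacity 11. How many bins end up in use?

  8 → bin 1 (new)  [load 8/11]
  7 → bin 2 (new)  [load 7/11]
  3 → bin 1  [load 11/11]
  7 → bin 3 (new)  [load 7/11]
  8 → bin 4 (new)  [load 8/11]
  1 → bin 4  [load 9/11]
  2 → bin 4  [load 11/11]
  1 → bin 2  [load 8/11]
  7 → bin 5 (new)  [load 7/11]
  2 → bin 2  [load 10/11]
  3 → bin 3  [load 10/11]
  7 → bin 6 (new)  [load 7/11]
6 bins opened.

6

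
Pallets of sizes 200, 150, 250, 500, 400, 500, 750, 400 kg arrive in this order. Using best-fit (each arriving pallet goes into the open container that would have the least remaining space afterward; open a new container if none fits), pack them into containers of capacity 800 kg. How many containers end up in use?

  200 → container 1 (new)  [load 200/800]
  150 → container 1  [load 350/800]
  250 → container 1  [load 600/800]
  500 → container 2 (new)  [load 500/800]
  400 → container 3 (new)  [load 400/800]
  500 → container 4 (new)  [load 500/800]
  750 → container 5 (new)  [load 750/800]
  400 → container 3  [load 800/800]
5 containers opened.

5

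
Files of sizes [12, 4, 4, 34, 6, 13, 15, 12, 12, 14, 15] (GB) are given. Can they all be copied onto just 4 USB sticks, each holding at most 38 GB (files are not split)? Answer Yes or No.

A valid assignment using 4 USB sticks:
  USB stick 1: 34 + 4 = 38
  USB stick 2: 15 + 15 + 6 = 36
  USB stick 3: 14 + 13 + 4 = 31
  USB stick 4: 12 + 12 + 12 = 36
Every load is within 38 GB, so 4 USB sticks suffice.

Yes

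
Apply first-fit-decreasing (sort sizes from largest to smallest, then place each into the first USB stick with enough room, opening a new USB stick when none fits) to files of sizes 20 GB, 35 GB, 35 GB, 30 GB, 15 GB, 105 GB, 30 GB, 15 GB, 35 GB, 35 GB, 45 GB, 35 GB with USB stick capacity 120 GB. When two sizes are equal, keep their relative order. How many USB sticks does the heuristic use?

4

Sorted descending: 105, 45, 35, 35, 35, 35, 35, 30, 30, 20, 15, 15.
  105 → USB stick 1 (new)  [load 105/120]
  45 → USB stick 2 (new)  [load 45/120]
  35 → USB stick 2  [load 80/120]
  35 → USB stick 2  [load 115/120]
  35 → USB stick 3 (new)  [load 35/120]
  35 → USB stick 3  [load 70/120]
  35 → USB stick 3  [load 105/120]
  30 → USB stick 4 (new)  [load 30/120]
  30 → USB stick 4  [load 60/120]
  20 → USB stick 4  [load 80/120]
  15 → USB stick 1  [load 120/120]
  15 → USB stick 3  [load 120/120]
4 USB sticks opened.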